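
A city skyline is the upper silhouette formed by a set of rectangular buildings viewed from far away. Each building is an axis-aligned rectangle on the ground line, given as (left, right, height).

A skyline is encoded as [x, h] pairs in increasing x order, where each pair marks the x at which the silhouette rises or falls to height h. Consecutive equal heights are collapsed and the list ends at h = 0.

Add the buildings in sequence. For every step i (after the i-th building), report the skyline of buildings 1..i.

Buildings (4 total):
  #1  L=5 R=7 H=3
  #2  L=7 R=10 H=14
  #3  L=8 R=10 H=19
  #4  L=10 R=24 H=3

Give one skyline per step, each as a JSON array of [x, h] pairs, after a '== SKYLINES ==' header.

== SKYLINES ==
[[5,3],[7,0]]
[[5,3],[7,14],[10,0]]
[[5,3],[7,14],[8,19],[10,0]]
[[5,3],[7,14],[8,19],[10,3],[24,0]]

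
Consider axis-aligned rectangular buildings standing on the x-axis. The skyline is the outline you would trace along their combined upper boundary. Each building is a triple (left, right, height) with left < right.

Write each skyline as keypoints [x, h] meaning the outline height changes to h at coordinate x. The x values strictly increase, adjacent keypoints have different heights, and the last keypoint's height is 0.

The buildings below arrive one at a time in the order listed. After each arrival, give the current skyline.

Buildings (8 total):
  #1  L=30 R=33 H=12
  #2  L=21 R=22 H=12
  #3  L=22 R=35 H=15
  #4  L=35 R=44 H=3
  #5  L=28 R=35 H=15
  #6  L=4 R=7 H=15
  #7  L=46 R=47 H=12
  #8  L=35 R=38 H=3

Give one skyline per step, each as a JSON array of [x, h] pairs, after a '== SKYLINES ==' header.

== SKYLINES ==
[[30,12],[33,0]]
[[21,12],[22,0],[30,12],[33,0]]
[[21,12],[22,15],[35,0]]
[[21,12],[22,15],[35,3],[44,0]]
[[21,12],[22,15],[35,3],[44,0]]
[[4,15],[7,0],[21,12],[22,15],[35,3],[44,0]]
[[4,15],[7,0],[21,12],[22,15],[35,3],[44,0],[46,12],[47,0]]
[[4,15],[7,0],[21,12],[22,15],[35,3],[44,0],[46,12],[47,0]]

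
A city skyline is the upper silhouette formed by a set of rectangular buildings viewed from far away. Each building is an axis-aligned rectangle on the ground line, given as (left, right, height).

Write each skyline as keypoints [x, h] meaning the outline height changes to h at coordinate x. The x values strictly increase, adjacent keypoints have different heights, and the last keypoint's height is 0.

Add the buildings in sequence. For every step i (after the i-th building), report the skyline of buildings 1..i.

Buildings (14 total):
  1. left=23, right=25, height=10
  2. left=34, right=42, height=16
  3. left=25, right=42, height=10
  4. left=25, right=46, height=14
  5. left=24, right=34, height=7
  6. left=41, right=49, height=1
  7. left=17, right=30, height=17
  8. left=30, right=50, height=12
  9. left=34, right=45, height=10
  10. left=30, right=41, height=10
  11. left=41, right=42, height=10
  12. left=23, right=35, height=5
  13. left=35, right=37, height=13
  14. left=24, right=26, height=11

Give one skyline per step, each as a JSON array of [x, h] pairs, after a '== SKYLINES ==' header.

== SKYLINES ==
[[23,10],[25,0]]
[[23,10],[25,0],[34,16],[42,0]]
[[23,10],[34,16],[42,0]]
[[23,10],[25,14],[34,16],[42,14],[46,0]]
[[23,10],[25,14],[34,16],[42,14],[46,0]]
[[23,10],[25,14],[34,16],[42,14],[46,1],[49,0]]
[[17,17],[30,14],[34,16],[42,14],[46,1],[49,0]]
[[17,17],[30,14],[34,16],[42,14],[46,12],[50,0]]
[[17,17],[30,14],[34,16],[42,14],[46,12],[50,0]]
[[17,17],[30,14],[34,16],[42,14],[46,12],[50,0]]
[[17,17],[30,14],[34,16],[42,14],[46,12],[50,0]]
[[17,17],[30,14],[34,16],[42,14],[46,12],[50,0]]
[[17,17],[30,14],[34,16],[42,14],[46,12],[50,0]]
[[17,17],[30,14],[34,16],[42,14],[46,12],[50,0]]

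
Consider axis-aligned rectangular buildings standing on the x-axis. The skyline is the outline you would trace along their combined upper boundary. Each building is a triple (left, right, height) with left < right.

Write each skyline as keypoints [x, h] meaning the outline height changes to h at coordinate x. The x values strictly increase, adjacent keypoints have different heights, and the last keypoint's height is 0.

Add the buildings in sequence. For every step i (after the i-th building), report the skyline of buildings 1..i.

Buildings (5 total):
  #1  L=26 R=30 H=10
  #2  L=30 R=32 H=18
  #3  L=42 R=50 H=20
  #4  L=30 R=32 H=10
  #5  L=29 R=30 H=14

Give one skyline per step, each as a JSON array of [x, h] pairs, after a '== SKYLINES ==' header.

== SKYLINES ==
[[26,10],[30,0]]
[[26,10],[30,18],[32,0]]
[[26,10],[30,18],[32,0],[42,20],[50,0]]
[[26,10],[30,18],[32,0],[42,20],[50,0]]
[[26,10],[29,14],[30,18],[32,0],[42,20],[50,0]]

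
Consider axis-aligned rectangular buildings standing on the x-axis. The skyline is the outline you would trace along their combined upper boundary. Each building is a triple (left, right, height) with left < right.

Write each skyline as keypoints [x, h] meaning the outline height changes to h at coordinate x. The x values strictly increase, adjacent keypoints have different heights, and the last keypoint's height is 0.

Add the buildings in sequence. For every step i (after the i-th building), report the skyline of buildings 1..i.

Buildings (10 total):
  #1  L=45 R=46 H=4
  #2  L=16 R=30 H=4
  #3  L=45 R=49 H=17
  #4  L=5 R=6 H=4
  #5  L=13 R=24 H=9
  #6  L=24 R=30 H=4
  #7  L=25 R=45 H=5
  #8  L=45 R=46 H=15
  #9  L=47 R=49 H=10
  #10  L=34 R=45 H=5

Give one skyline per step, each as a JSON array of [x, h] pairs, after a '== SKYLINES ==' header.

== SKYLINES ==
[[45,4],[46,0]]
[[16,4],[30,0],[45,4],[46,0]]
[[16,4],[30,0],[45,17],[49,0]]
[[5,4],[6,0],[16,4],[30,0],[45,17],[49,0]]
[[5,4],[6,0],[13,9],[24,4],[30,0],[45,17],[49,0]]
[[5,4],[6,0],[13,9],[24,4],[30,0],[45,17],[49,0]]
[[5,4],[6,0],[13,9],[24,4],[25,5],[45,17],[49,0]]
[[5,4],[6,0],[13,9],[24,4],[25,5],[45,17],[49,0]]
[[5,4],[6,0],[13,9],[24,4],[25,5],[45,17],[49,0]]
[[5,4],[6,0],[13,9],[24,4],[25,5],[45,17],[49,0]]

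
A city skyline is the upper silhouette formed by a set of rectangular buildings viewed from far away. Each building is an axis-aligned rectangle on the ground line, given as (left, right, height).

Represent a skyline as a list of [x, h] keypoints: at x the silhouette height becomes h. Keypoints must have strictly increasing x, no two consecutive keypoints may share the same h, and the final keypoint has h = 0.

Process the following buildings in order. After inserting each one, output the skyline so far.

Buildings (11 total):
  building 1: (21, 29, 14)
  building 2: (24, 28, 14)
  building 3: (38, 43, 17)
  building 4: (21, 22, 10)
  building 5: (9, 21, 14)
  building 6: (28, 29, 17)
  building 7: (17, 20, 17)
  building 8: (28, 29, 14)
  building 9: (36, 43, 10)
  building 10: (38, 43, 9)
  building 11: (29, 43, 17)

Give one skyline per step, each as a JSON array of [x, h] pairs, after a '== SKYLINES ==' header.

== SKYLINES ==
[[21,14],[29,0]]
[[21,14],[29,0]]
[[21,14],[29,0],[38,17],[43,0]]
[[21,14],[29,0],[38,17],[43,0]]
[[9,14],[29,0],[38,17],[43,0]]
[[9,14],[28,17],[29,0],[38,17],[43,0]]
[[9,14],[17,17],[20,14],[28,17],[29,0],[38,17],[43,0]]
[[9,14],[17,17],[20,14],[28,17],[29,0],[38,17],[43,0]]
[[9,14],[17,17],[20,14],[28,17],[29,0],[36,10],[38,17],[43,0]]
[[9,14],[17,17],[20,14],[28,17],[29,0],[36,10],[38,17],[43,0]]
[[9,14],[17,17],[20,14],[28,17],[43,0]]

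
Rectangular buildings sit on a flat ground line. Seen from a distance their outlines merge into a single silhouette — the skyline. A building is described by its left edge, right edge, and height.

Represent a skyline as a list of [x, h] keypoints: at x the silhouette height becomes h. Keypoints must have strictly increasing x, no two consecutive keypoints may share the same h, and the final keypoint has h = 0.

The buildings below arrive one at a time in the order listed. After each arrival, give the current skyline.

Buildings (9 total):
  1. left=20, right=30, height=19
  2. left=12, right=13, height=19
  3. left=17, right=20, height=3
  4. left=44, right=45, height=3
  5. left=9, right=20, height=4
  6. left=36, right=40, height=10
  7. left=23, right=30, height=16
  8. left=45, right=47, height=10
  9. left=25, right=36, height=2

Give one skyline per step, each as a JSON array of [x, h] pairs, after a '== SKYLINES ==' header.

== SKYLINES ==
[[20,19],[30,0]]
[[12,19],[13,0],[20,19],[30,0]]
[[12,19],[13,0],[17,3],[20,19],[30,0]]
[[12,19],[13,0],[17,3],[20,19],[30,0],[44,3],[45,0]]
[[9,4],[12,19],[13,4],[20,19],[30,0],[44,3],[45,0]]
[[9,4],[12,19],[13,4],[20,19],[30,0],[36,10],[40,0],[44,3],[45,0]]
[[9,4],[12,19],[13,4],[20,19],[30,0],[36,10],[40,0],[44,3],[45,0]]
[[9,4],[12,19],[13,4],[20,19],[30,0],[36,10],[40,0],[44,3],[45,10],[47,0]]
[[9,4],[12,19],[13,4],[20,19],[30,2],[36,10],[40,0],[44,3],[45,10],[47,0]]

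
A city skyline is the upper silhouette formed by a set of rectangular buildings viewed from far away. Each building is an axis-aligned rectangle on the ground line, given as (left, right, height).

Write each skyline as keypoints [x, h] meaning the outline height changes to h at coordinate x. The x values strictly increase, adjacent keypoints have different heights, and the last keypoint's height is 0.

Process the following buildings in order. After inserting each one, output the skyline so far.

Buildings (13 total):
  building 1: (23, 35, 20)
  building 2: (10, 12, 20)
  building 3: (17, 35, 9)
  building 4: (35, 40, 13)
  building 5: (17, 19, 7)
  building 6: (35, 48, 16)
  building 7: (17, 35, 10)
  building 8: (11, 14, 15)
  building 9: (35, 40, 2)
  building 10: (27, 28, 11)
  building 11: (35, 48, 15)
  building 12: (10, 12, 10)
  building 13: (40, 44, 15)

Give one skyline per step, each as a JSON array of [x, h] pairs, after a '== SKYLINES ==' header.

== SKYLINES ==
[[23,20],[35,0]]
[[10,20],[12,0],[23,20],[35,0]]
[[10,20],[12,0],[17,9],[23,20],[35,0]]
[[10,20],[12,0],[17,9],[23,20],[35,13],[40,0]]
[[10,20],[12,0],[17,9],[23,20],[35,13],[40,0]]
[[10,20],[12,0],[17,9],[23,20],[35,16],[48,0]]
[[10,20],[12,0],[17,10],[23,20],[35,16],[48,0]]
[[10,20],[12,15],[14,0],[17,10],[23,20],[35,16],[48,0]]
[[10,20],[12,15],[14,0],[17,10],[23,20],[35,16],[48,0]]
[[10,20],[12,15],[14,0],[17,10],[23,20],[35,16],[48,0]]
[[10,20],[12,15],[14,0],[17,10],[23,20],[35,16],[48,0]]
[[10,20],[12,15],[14,0],[17,10],[23,20],[35,16],[48,0]]
[[10,20],[12,15],[14,0],[17,10],[23,20],[35,16],[48,0]]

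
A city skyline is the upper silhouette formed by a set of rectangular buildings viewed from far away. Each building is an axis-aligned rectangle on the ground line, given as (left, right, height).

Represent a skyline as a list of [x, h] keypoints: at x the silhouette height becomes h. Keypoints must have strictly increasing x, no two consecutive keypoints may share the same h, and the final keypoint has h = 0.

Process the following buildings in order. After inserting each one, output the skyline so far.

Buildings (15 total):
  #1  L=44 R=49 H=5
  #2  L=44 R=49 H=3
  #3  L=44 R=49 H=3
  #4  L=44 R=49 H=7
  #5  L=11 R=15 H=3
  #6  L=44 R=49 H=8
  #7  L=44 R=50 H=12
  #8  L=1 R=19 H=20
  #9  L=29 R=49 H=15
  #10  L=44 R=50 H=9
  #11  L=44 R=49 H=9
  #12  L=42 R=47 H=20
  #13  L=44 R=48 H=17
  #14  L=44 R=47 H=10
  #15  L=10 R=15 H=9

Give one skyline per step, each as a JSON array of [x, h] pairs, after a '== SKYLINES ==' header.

== SKYLINES ==
[[44,5],[49,0]]
[[44,5],[49,0]]
[[44,5],[49,0]]
[[44,7],[49,0]]
[[11,3],[15,0],[44,7],[49,0]]
[[11,3],[15,0],[44,8],[49,0]]
[[11,3],[15,0],[44,12],[50,0]]
[[1,20],[19,0],[44,12],[50,0]]
[[1,20],[19,0],[29,15],[49,12],[50,0]]
[[1,20],[19,0],[29,15],[49,12],[50,0]]
[[1,20],[19,0],[29,15],[49,12],[50,0]]
[[1,20],[19,0],[29,15],[42,20],[47,15],[49,12],[50,0]]
[[1,20],[19,0],[29,15],[42,20],[47,17],[48,15],[49,12],[50,0]]
[[1,20],[19,0],[29,15],[42,20],[47,17],[48,15],[49,12],[50,0]]
[[1,20],[19,0],[29,15],[42,20],[47,17],[48,15],[49,12],[50,0]]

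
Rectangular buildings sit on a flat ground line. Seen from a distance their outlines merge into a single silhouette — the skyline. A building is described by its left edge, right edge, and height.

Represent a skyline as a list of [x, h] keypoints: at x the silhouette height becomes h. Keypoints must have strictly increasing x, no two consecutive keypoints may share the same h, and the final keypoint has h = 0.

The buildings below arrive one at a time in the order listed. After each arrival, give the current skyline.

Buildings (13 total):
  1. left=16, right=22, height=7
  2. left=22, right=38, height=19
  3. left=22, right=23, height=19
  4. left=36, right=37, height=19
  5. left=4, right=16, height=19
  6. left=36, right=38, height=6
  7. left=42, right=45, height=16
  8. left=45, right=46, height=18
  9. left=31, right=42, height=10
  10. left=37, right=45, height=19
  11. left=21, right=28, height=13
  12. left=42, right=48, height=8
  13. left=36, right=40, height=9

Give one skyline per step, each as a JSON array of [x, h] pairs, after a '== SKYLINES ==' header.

== SKYLINES ==
[[16,7],[22,0]]
[[16,7],[22,19],[38,0]]
[[16,7],[22,19],[38,0]]
[[16,7],[22,19],[38,0]]
[[4,19],[16,7],[22,19],[38,0]]
[[4,19],[16,7],[22,19],[38,0]]
[[4,19],[16,7],[22,19],[38,0],[42,16],[45,0]]
[[4,19],[16,7],[22,19],[38,0],[42,16],[45,18],[46,0]]
[[4,19],[16,7],[22,19],[38,10],[42,16],[45,18],[46,0]]
[[4,19],[16,7],[22,19],[45,18],[46,0]]
[[4,19],[16,7],[21,13],[22,19],[45,18],[46,0]]
[[4,19],[16,7],[21,13],[22,19],[45,18],[46,8],[48,0]]
[[4,19],[16,7],[21,13],[22,19],[45,18],[46,8],[48,0]]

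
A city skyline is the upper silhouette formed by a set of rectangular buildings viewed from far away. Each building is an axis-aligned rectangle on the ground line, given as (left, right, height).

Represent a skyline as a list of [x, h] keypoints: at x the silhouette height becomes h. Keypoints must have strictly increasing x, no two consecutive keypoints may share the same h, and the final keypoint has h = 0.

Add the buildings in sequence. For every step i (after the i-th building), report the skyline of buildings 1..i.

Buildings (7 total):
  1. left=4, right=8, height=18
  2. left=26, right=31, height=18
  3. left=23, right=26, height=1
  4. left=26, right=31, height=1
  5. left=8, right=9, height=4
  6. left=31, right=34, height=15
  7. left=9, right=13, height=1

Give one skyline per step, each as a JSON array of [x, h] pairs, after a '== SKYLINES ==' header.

== SKYLINES ==
[[4,18],[8,0]]
[[4,18],[8,0],[26,18],[31,0]]
[[4,18],[8,0],[23,1],[26,18],[31,0]]
[[4,18],[8,0],[23,1],[26,18],[31,0]]
[[4,18],[8,4],[9,0],[23,1],[26,18],[31,0]]
[[4,18],[8,4],[9,0],[23,1],[26,18],[31,15],[34,0]]
[[4,18],[8,4],[9,1],[13,0],[23,1],[26,18],[31,15],[34,0]]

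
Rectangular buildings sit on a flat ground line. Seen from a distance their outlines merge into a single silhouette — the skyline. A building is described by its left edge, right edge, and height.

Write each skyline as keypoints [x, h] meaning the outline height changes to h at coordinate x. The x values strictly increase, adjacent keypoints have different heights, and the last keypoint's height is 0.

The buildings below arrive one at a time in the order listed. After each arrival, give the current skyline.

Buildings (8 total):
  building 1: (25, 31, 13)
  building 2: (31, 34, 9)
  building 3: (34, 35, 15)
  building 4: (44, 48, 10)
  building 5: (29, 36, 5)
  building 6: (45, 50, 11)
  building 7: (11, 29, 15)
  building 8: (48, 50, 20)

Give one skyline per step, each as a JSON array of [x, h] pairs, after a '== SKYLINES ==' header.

== SKYLINES ==
[[25,13],[31,0]]
[[25,13],[31,9],[34,0]]
[[25,13],[31,9],[34,15],[35,0]]
[[25,13],[31,9],[34,15],[35,0],[44,10],[48,0]]
[[25,13],[31,9],[34,15],[35,5],[36,0],[44,10],[48,0]]
[[25,13],[31,9],[34,15],[35,5],[36,0],[44,10],[45,11],[50,0]]
[[11,15],[29,13],[31,9],[34,15],[35,5],[36,0],[44,10],[45,11],[50,0]]
[[11,15],[29,13],[31,9],[34,15],[35,5],[36,0],[44,10],[45,11],[48,20],[50,0]]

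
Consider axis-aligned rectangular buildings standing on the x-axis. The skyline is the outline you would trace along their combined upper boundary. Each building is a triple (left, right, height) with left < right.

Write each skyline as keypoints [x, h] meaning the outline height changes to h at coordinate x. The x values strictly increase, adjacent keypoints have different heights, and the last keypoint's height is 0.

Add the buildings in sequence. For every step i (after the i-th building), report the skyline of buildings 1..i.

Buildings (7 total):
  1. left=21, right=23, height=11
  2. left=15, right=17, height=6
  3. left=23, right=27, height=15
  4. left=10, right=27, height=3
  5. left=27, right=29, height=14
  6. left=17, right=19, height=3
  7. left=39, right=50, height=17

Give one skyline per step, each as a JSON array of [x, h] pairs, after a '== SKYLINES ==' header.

== SKYLINES ==
[[21,11],[23,0]]
[[15,6],[17,0],[21,11],[23,0]]
[[15,6],[17,0],[21,11],[23,15],[27,0]]
[[10,3],[15,6],[17,3],[21,11],[23,15],[27,0]]
[[10,3],[15,6],[17,3],[21,11],[23,15],[27,14],[29,0]]
[[10,3],[15,6],[17,3],[21,11],[23,15],[27,14],[29,0]]
[[10,3],[15,6],[17,3],[21,11],[23,15],[27,14],[29,0],[39,17],[50,0]]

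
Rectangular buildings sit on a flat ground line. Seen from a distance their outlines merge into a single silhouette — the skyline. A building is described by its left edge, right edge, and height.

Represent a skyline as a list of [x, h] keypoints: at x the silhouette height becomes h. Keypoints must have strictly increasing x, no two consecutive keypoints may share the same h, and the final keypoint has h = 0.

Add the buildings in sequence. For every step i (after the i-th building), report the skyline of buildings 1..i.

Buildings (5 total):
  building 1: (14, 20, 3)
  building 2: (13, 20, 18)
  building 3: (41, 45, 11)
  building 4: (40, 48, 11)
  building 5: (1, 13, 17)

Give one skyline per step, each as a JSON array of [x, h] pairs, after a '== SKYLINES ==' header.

== SKYLINES ==
[[14,3],[20,0]]
[[13,18],[20,0]]
[[13,18],[20,0],[41,11],[45,0]]
[[13,18],[20,0],[40,11],[48,0]]
[[1,17],[13,18],[20,0],[40,11],[48,0]]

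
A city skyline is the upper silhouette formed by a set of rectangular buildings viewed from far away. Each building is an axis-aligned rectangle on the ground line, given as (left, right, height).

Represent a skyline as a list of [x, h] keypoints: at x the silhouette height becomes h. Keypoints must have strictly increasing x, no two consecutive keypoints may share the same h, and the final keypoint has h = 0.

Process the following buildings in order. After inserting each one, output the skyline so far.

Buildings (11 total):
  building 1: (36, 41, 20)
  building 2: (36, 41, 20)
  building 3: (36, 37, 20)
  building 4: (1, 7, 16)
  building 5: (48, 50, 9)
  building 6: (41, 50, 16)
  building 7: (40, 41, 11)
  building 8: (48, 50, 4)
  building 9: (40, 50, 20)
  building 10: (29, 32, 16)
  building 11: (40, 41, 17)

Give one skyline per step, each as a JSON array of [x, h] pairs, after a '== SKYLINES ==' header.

== SKYLINES ==
[[36,20],[41,0]]
[[36,20],[41,0]]
[[36,20],[41,0]]
[[1,16],[7,0],[36,20],[41,0]]
[[1,16],[7,0],[36,20],[41,0],[48,9],[50,0]]
[[1,16],[7,0],[36,20],[41,16],[50,0]]
[[1,16],[7,0],[36,20],[41,16],[50,0]]
[[1,16],[7,0],[36,20],[41,16],[50,0]]
[[1,16],[7,0],[36,20],[50,0]]
[[1,16],[7,0],[29,16],[32,0],[36,20],[50,0]]
[[1,16],[7,0],[29,16],[32,0],[36,20],[50,0]]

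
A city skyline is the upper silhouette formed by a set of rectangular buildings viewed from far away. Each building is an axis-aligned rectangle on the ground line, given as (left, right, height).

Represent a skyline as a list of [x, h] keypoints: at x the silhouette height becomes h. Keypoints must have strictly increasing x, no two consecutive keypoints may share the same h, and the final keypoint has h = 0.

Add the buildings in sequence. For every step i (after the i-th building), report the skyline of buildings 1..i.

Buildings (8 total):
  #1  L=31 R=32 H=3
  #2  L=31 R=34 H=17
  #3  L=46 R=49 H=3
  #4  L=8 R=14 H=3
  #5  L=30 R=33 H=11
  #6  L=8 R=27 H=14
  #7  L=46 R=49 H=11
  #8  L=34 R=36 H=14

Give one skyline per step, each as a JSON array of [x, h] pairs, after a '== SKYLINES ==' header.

== SKYLINES ==
[[31,3],[32,0]]
[[31,17],[34,0]]
[[31,17],[34,0],[46,3],[49,0]]
[[8,3],[14,0],[31,17],[34,0],[46,3],[49,0]]
[[8,3],[14,0],[30,11],[31,17],[34,0],[46,3],[49,0]]
[[8,14],[27,0],[30,11],[31,17],[34,0],[46,3],[49,0]]
[[8,14],[27,0],[30,11],[31,17],[34,0],[46,11],[49,0]]
[[8,14],[27,0],[30,11],[31,17],[34,14],[36,0],[46,11],[49,0]]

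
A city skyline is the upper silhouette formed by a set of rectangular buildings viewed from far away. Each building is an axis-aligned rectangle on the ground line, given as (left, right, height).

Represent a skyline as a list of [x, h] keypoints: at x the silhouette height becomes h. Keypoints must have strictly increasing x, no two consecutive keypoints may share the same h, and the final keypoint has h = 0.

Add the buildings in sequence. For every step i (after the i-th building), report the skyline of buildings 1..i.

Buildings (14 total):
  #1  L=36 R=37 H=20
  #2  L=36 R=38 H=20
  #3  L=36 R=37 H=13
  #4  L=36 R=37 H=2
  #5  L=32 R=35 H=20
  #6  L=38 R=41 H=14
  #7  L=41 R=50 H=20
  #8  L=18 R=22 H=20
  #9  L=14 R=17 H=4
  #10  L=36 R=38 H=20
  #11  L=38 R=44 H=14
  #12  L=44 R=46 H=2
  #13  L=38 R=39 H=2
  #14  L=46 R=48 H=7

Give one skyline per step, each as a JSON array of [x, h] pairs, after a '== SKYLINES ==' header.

== SKYLINES ==
[[36,20],[37,0]]
[[36,20],[38,0]]
[[36,20],[38,0]]
[[36,20],[38,0]]
[[32,20],[35,0],[36,20],[38,0]]
[[32,20],[35,0],[36,20],[38,14],[41,0]]
[[32,20],[35,0],[36,20],[38,14],[41,20],[50,0]]
[[18,20],[22,0],[32,20],[35,0],[36,20],[38,14],[41,20],[50,0]]
[[14,4],[17,0],[18,20],[22,0],[32,20],[35,0],[36,20],[38,14],[41,20],[50,0]]
[[14,4],[17,0],[18,20],[22,0],[32,20],[35,0],[36,20],[38,14],[41,20],[50,0]]
[[14,4],[17,0],[18,20],[22,0],[32,20],[35,0],[36,20],[38,14],[41,20],[50,0]]
[[14,4],[17,0],[18,20],[22,0],[32,20],[35,0],[36,20],[38,14],[41,20],[50,0]]
[[14,4],[17,0],[18,20],[22,0],[32,20],[35,0],[36,20],[38,14],[41,20],[50,0]]
[[14,4],[17,0],[18,20],[22,0],[32,20],[35,0],[36,20],[38,14],[41,20],[50,0]]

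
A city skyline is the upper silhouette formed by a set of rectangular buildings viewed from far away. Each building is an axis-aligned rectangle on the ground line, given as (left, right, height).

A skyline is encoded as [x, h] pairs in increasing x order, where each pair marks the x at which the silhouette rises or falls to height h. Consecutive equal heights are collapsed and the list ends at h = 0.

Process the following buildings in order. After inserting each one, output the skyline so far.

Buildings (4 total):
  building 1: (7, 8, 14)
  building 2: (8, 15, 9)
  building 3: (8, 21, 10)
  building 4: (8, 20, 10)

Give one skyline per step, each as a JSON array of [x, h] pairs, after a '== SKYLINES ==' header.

== SKYLINES ==
[[7,14],[8,0]]
[[7,14],[8,9],[15,0]]
[[7,14],[8,10],[21,0]]
[[7,14],[8,10],[21,0]]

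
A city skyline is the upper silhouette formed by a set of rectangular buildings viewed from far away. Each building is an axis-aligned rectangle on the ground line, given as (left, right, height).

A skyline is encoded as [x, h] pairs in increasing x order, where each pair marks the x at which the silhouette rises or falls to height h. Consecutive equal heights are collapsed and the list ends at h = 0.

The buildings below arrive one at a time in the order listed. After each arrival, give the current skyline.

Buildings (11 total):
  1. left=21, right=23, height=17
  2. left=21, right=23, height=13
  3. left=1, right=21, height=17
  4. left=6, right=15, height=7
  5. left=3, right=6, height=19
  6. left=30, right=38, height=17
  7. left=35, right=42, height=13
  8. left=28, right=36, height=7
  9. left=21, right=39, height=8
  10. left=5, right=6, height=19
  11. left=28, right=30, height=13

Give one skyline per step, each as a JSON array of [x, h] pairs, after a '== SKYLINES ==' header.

== SKYLINES ==
[[21,17],[23,0]]
[[21,17],[23,0]]
[[1,17],[23,0]]
[[1,17],[23,0]]
[[1,17],[3,19],[6,17],[23,0]]
[[1,17],[3,19],[6,17],[23,0],[30,17],[38,0]]
[[1,17],[3,19],[6,17],[23,0],[30,17],[38,13],[42,0]]
[[1,17],[3,19],[6,17],[23,0],[28,7],[30,17],[38,13],[42,0]]
[[1,17],[3,19],[6,17],[23,8],[30,17],[38,13],[42,0]]
[[1,17],[3,19],[6,17],[23,8],[30,17],[38,13],[42,0]]
[[1,17],[3,19],[6,17],[23,8],[28,13],[30,17],[38,13],[42,0]]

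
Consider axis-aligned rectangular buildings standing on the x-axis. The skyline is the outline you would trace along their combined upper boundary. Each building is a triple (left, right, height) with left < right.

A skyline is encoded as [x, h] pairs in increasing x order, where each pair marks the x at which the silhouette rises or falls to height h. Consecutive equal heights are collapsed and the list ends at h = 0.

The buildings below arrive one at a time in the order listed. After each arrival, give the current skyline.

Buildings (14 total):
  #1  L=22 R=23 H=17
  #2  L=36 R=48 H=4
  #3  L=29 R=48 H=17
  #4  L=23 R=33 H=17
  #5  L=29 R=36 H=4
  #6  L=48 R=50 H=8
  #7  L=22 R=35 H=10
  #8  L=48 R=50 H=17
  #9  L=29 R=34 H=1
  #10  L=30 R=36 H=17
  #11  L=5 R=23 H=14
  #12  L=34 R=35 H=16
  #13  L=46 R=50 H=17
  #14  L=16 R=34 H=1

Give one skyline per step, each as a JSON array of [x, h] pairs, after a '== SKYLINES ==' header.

== SKYLINES ==
[[22,17],[23,0]]
[[22,17],[23,0],[36,4],[48,0]]
[[22,17],[23,0],[29,17],[48,0]]
[[22,17],[48,0]]
[[22,17],[48,0]]
[[22,17],[48,8],[50,0]]
[[22,17],[48,8],[50,0]]
[[22,17],[50,0]]
[[22,17],[50,0]]
[[22,17],[50,0]]
[[5,14],[22,17],[50,0]]
[[5,14],[22,17],[50,0]]
[[5,14],[22,17],[50,0]]
[[5,14],[22,17],[50,0]]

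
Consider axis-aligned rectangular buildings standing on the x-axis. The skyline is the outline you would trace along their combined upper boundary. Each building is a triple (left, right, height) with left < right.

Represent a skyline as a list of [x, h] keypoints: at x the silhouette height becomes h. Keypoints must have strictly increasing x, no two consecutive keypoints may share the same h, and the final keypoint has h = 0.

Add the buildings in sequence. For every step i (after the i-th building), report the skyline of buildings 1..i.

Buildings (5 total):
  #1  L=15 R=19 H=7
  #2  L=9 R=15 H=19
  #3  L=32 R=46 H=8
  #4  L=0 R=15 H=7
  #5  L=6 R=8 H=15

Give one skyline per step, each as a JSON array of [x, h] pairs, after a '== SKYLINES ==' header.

== SKYLINES ==
[[15,7],[19,0]]
[[9,19],[15,7],[19,0]]
[[9,19],[15,7],[19,0],[32,8],[46,0]]
[[0,7],[9,19],[15,7],[19,0],[32,8],[46,0]]
[[0,7],[6,15],[8,7],[9,19],[15,7],[19,0],[32,8],[46,0]]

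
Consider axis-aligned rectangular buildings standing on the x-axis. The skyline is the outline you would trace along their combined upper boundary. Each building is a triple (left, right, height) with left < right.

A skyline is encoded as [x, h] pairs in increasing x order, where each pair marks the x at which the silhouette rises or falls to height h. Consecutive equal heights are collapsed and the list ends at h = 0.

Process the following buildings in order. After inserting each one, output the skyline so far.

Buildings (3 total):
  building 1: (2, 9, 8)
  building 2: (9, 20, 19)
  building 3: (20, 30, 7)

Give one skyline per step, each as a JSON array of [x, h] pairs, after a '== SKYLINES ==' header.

== SKYLINES ==
[[2,8],[9,0]]
[[2,8],[9,19],[20,0]]
[[2,8],[9,19],[20,7],[30,0]]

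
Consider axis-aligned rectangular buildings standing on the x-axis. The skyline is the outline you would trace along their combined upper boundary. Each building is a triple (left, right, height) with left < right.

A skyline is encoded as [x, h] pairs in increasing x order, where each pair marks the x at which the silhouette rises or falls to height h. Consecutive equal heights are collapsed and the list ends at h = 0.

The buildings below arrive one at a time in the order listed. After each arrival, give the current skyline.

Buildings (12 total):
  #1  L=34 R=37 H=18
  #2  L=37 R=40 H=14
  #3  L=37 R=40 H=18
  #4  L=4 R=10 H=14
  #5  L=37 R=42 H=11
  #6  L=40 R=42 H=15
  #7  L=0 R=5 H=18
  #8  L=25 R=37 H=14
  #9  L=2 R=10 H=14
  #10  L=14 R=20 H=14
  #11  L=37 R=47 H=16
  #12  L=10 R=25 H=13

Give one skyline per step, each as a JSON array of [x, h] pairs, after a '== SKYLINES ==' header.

== SKYLINES ==
[[34,18],[37,0]]
[[34,18],[37,14],[40,0]]
[[34,18],[40,0]]
[[4,14],[10,0],[34,18],[40,0]]
[[4,14],[10,0],[34,18],[40,11],[42,0]]
[[4,14],[10,0],[34,18],[40,15],[42,0]]
[[0,18],[5,14],[10,0],[34,18],[40,15],[42,0]]
[[0,18],[5,14],[10,0],[25,14],[34,18],[40,15],[42,0]]
[[0,18],[5,14],[10,0],[25,14],[34,18],[40,15],[42,0]]
[[0,18],[5,14],[10,0],[14,14],[20,0],[25,14],[34,18],[40,15],[42,0]]
[[0,18],[5,14],[10,0],[14,14],[20,0],[25,14],[34,18],[40,16],[47,0]]
[[0,18],[5,14],[10,13],[14,14],[20,13],[25,14],[34,18],[40,16],[47,0]]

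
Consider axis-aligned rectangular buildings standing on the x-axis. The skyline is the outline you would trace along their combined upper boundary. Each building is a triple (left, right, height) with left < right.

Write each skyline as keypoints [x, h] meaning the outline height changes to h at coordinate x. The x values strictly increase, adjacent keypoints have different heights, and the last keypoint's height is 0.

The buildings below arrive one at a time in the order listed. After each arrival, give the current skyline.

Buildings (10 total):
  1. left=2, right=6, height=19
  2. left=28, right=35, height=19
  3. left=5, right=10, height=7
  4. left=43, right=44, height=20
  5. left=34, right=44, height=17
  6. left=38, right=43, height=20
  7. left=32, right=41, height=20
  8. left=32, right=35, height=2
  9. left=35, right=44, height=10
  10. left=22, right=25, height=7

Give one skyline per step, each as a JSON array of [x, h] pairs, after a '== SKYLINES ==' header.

== SKYLINES ==
[[2,19],[6,0]]
[[2,19],[6,0],[28,19],[35,0]]
[[2,19],[6,7],[10,0],[28,19],[35,0]]
[[2,19],[6,7],[10,0],[28,19],[35,0],[43,20],[44,0]]
[[2,19],[6,7],[10,0],[28,19],[35,17],[43,20],[44,0]]
[[2,19],[6,7],[10,0],[28,19],[35,17],[38,20],[44,0]]
[[2,19],[6,7],[10,0],[28,19],[32,20],[44,0]]
[[2,19],[6,7],[10,0],[28,19],[32,20],[44,0]]
[[2,19],[6,7],[10,0],[28,19],[32,20],[44,0]]
[[2,19],[6,7],[10,0],[22,7],[25,0],[28,19],[32,20],[44,0]]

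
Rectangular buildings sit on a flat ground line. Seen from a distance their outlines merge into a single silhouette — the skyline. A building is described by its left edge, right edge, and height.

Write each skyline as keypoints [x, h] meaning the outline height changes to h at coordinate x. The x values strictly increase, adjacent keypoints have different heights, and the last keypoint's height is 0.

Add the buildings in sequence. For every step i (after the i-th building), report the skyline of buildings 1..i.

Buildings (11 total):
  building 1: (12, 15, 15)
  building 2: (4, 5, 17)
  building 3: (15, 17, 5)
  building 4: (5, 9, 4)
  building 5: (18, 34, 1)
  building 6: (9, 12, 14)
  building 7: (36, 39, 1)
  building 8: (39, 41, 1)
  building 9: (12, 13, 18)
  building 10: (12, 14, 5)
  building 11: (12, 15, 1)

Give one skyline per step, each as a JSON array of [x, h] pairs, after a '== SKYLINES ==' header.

== SKYLINES ==
[[12,15],[15,0]]
[[4,17],[5,0],[12,15],[15,0]]
[[4,17],[5,0],[12,15],[15,5],[17,0]]
[[4,17],[5,4],[9,0],[12,15],[15,5],[17,0]]
[[4,17],[5,4],[9,0],[12,15],[15,5],[17,0],[18,1],[34,0]]
[[4,17],[5,4],[9,14],[12,15],[15,5],[17,0],[18,1],[34,0]]
[[4,17],[5,4],[9,14],[12,15],[15,5],[17,0],[18,1],[34,0],[36,1],[39,0]]
[[4,17],[5,4],[9,14],[12,15],[15,5],[17,0],[18,1],[34,0],[36,1],[41,0]]
[[4,17],[5,4],[9,14],[12,18],[13,15],[15,5],[17,0],[18,1],[34,0],[36,1],[41,0]]
[[4,17],[5,4],[9,14],[12,18],[13,15],[15,5],[17,0],[18,1],[34,0],[36,1],[41,0]]
[[4,17],[5,4],[9,14],[12,18],[13,15],[15,5],[17,0],[18,1],[34,0],[36,1],[41,0]]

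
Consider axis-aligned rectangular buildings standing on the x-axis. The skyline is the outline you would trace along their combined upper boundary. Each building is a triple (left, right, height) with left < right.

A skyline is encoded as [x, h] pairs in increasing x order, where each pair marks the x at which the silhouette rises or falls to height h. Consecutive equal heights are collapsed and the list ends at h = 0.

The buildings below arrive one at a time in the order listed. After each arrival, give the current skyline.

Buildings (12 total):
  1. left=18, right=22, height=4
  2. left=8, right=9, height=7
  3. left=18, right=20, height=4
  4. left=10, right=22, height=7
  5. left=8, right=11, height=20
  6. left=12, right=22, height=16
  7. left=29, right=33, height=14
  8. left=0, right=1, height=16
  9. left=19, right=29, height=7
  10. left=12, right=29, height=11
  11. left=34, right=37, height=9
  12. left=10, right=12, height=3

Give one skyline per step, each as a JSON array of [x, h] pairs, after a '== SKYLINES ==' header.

== SKYLINES ==
[[18,4],[22,0]]
[[8,7],[9,0],[18,4],[22,0]]
[[8,7],[9,0],[18,4],[22,0]]
[[8,7],[9,0],[10,7],[22,0]]
[[8,20],[11,7],[22,0]]
[[8,20],[11,7],[12,16],[22,0]]
[[8,20],[11,7],[12,16],[22,0],[29,14],[33,0]]
[[0,16],[1,0],[8,20],[11,7],[12,16],[22,0],[29,14],[33,0]]
[[0,16],[1,0],[8,20],[11,7],[12,16],[22,7],[29,14],[33,0]]
[[0,16],[1,0],[8,20],[11,7],[12,16],[22,11],[29,14],[33,0]]
[[0,16],[1,0],[8,20],[11,7],[12,16],[22,11],[29,14],[33,0],[34,9],[37,0]]
[[0,16],[1,0],[8,20],[11,7],[12,16],[22,11],[29,14],[33,0],[34,9],[37,0]]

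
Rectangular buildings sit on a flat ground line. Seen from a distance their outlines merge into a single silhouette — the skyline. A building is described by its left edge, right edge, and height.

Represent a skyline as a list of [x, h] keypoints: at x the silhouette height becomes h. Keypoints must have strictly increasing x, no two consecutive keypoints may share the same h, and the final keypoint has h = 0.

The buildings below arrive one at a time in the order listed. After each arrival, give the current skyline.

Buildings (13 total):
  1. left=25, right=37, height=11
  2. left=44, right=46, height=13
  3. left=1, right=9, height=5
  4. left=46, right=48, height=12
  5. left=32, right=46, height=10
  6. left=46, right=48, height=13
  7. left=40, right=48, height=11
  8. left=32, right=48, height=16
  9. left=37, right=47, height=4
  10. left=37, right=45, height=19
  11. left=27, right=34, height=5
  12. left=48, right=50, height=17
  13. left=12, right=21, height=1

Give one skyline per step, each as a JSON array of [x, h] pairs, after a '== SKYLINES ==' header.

== SKYLINES ==
[[25,11],[37,0]]
[[25,11],[37,0],[44,13],[46,0]]
[[1,5],[9,0],[25,11],[37,0],[44,13],[46,0]]
[[1,5],[9,0],[25,11],[37,0],[44,13],[46,12],[48,0]]
[[1,5],[9,0],[25,11],[37,10],[44,13],[46,12],[48,0]]
[[1,5],[9,0],[25,11],[37,10],[44,13],[48,0]]
[[1,5],[9,0],[25,11],[37,10],[40,11],[44,13],[48,0]]
[[1,5],[9,0],[25,11],[32,16],[48,0]]
[[1,5],[9,0],[25,11],[32,16],[48,0]]
[[1,5],[9,0],[25,11],[32,16],[37,19],[45,16],[48,0]]
[[1,5],[9,0],[25,11],[32,16],[37,19],[45,16],[48,0]]
[[1,5],[9,0],[25,11],[32,16],[37,19],[45,16],[48,17],[50,0]]
[[1,5],[9,0],[12,1],[21,0],[25,11],[32,16],[37,19],[45,16],[48,17],[50,0]]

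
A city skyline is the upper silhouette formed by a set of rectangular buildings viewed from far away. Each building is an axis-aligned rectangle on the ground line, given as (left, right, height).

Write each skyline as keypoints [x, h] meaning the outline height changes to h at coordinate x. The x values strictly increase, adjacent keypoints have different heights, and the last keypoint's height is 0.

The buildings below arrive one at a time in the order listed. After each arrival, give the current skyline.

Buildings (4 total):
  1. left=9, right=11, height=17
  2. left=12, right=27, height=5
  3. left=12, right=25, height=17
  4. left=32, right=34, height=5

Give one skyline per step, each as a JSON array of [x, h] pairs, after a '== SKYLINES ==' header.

== SKYLINES ==
[[9,17],[11,0]]
[[9,17],[11,0],[12,5],[27,0]]
[[9,17],[11,0],[12,17],[25,5],[27,0]]
[[9,17],[11,0],[12,17],[25,5],[27,0],[32,5],[34,0]]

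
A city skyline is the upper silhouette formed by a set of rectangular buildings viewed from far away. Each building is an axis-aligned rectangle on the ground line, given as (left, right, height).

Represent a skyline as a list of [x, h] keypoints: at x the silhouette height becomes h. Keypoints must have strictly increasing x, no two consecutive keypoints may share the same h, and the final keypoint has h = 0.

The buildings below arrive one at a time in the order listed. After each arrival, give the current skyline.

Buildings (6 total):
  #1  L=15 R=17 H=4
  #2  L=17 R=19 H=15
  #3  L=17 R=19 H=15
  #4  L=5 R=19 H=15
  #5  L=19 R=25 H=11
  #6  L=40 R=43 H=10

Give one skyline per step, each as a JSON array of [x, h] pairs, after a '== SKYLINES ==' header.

== SKYLINES ==
[[15,4],[17,0]]
[[15,4],[17,15],[19,0]]
[[15,4],[17,15],[19,0]]
[[5,15],[19,0]]
[[5,15],[19,11],[25,0]]
[[5,15],[19,11],[25,0],[40,10],[43,0]]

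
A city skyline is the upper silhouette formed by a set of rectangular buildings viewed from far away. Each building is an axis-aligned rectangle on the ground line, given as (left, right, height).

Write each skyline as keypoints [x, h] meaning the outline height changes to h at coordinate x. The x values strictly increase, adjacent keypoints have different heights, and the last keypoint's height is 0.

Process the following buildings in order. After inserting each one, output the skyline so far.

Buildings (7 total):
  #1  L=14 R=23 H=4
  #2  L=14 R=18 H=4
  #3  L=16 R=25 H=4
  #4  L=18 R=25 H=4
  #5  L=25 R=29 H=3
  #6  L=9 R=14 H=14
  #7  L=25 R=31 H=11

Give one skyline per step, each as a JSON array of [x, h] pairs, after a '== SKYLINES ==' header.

== SKYLINES ==
[[14,4],[23,0]]
[[14,4],[23,0]]
[[14,4],[25,0]]
[[14,4],[25,0]]
[[14,4],[25,3],[29,0]]
[[9,14],[14,4],[25,3],[29,0]]
[[9,14],[14,4],[25,11],[31,0]]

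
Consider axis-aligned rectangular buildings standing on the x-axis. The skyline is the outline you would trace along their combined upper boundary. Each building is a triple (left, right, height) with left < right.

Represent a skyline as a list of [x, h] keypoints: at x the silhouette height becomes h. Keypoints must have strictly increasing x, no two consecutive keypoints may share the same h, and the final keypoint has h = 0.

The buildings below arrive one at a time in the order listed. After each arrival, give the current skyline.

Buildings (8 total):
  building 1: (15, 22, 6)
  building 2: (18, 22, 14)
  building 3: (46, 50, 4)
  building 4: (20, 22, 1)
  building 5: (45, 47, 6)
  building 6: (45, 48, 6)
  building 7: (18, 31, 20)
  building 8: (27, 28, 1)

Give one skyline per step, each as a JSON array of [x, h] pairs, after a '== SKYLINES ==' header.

== SKYLINES ==
[[15,6],[22,0]]
[[15,6],[18,14],[22,0]]
[[15,6],[18,14],[22,0],[46,4],[50,0]]
[[15,6],[18,14],[22,0],[46,4],[50,0]]
[[15,6],[18,14],[22,0],[45,6],[47,4],[50,0]]
[[15,6],[18,14],[22,0],[45,6],[48,4],[50,0]]
[[15,6],[18,20],[31,0],[45,6],[48,4],[50,0]]
[[15,6],[18,20],[31,0],[45,6],[48,4],[50,0]]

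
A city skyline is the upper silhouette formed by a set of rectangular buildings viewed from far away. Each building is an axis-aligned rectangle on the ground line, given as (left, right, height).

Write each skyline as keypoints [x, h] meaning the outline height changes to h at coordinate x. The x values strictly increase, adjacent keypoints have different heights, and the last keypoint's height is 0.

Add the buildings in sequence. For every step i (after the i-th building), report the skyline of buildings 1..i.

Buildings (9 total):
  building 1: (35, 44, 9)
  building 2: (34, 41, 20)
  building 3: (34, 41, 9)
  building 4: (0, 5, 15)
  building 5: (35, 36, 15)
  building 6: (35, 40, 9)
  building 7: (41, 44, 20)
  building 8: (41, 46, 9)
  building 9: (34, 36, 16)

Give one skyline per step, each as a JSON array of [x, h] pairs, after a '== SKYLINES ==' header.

== SKYLINES ==
[[35,9],[44,0]]
[[34,20],[41,9],[44,0]]
[[34,20],[41,9],[44,0]]
[[0,15],[5,0],[34,20],[41,9],[44,0]]
[[0,15],[5,0],[34,20],[41,9],[44,0]]
[[0,15],[5,0],[34,20],[41,9],[44,0]]
[[0,15],[5,0],[34,20],[44,0]]
[[0,15],[5,0],[34,20],[44,9],[46,0]]
[[0,15],[5,0],[34,20],[44,9],[46,0]]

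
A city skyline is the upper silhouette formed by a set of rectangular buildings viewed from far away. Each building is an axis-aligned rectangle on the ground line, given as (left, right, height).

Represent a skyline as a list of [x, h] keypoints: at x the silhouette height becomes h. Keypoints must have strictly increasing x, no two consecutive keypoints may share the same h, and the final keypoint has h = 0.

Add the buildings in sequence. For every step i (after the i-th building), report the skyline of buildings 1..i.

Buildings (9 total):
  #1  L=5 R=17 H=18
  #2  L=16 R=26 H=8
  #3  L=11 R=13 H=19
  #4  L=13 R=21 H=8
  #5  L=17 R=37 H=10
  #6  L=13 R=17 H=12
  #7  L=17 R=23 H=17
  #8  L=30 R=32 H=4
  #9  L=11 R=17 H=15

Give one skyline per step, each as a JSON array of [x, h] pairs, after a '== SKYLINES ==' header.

== SKYLINES ==
[[5,18],[17,0]]
[[5,18],[17,8],[26,0]]
[[5,18],[11,19],[13,18],[17,8],[26,0]]
[[5,18],[11,19],[13,18],[17,8],[26,0]]
[[5,18],[11,19],[13,18],[17,10],[37,0]]
[[5,18],[11,19],[13,18],[17,10],[37,0]]
[[5,18],[11,19],[13,18],[17,17],[23,10],[37,0]]
[[5,18],[11,19],[13,18],[17,17],[23,10],[37,0]]
[[5,18],[11,19],[13,18],[17,17],[23,10],[37,0]]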